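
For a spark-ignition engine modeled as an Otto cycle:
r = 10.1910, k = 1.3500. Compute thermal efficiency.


r^(k-1) = 2.2536
eta = 1 - 1/2.2536 = 0.5563 = 55.6265%

55.6265%


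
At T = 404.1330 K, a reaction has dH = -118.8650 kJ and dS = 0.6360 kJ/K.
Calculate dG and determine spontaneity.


T*dS = 404.1330 * 0.6360 = 257.0286 kJ
dG = -118.8650 - 257.0286 = -375.8936 kJ (spontaneous)

dG = -375.8936 kJ, spontaneous


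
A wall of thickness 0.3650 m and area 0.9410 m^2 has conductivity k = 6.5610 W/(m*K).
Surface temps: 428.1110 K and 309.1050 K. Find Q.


dT = 119.0060 K
Q = 6.5610 * 0.9410 * 119.0060 / 0.3650 = 2012.9624 W

2012.9624 W


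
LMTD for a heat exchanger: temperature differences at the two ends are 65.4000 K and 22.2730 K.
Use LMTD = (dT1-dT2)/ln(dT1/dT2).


dT1/dT2 = 2.9363
ln(dT1/dT2) = 1.0771
LMTD = 43.1270 / 1.0771 = 40.0382 K

40.0382 K


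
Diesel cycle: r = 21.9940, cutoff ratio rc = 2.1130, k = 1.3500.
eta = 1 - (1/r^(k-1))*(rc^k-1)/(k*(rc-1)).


r^(k-1) = 2.9499
rc^k = 2.7455
eta = 0.6062 = 60.6202%

60.6202%


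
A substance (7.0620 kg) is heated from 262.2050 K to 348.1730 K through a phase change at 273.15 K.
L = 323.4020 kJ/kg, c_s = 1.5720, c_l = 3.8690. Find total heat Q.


Q1 (sensible, solid) = 7.0620 * 1.5720 * 10.9450 = 121.5055 kJ
Q2 (latent) = 7.0620 * 323.4020 = 2283.8649 kJ
Q3 (sensible, liquid) = 7.0620 * 3.8690 * 75.0230 = 2049.8443 kJ
Q_total = 4455.2147 kJ

4455.2147 kJ


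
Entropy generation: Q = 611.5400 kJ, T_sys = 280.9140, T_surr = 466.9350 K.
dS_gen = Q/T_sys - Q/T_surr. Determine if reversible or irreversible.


dS_sys = 611.5400/280.9140 = 2.1770 kJ/K
dS_surr = -611.5400/466.9350 = -1.3097 kJ/K
dS_gen = 2.1770 - 1.3097 = 0.8673 kJ/K (irreversible)

dS_gen = 0.8673 kJ/K, irreversible


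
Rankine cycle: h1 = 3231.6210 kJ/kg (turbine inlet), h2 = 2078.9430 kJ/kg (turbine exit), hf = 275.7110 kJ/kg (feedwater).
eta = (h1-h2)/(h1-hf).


W = 1152.6780 kJ/kg
Q_in = 2955.9100 kJ/kg
eta = 0.3900 = 38.9957%

eta = 38.9957%


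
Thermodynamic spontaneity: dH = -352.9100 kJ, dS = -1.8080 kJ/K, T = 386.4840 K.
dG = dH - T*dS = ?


T*dS = 386.4840 * -1.8080 = -698.7631 kJ
dG = -352.9100 + 698.7631 = 345.8531 kJ (non-spontaneous)

dG = 345.8531 kJ, non-spontaneous


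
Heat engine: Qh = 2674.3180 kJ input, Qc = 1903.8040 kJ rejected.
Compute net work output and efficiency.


W = 2674.3180 - 1903.8040 = 770.5140 kJ
eta = 770.5140 / 2674.3180 = 0.2881 = 28.8116%

W = 770.5140 kJ, eta = 28.8116%


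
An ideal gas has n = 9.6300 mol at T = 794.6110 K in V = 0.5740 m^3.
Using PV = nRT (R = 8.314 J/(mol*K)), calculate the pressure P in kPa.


P = nRT/V = 9.6300 * 8.314 * 794.6110 / 0.5740
= 63619.5921 / 0.5740 = 110835.5263 Pa = 110.8355 kPa

110.8355 kPa


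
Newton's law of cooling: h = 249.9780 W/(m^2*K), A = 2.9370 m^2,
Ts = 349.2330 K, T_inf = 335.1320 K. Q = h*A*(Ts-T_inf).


dT = 14.1010 K
Q = 249.9780 * 2.9370 * 14.1010 = 10352.7481 W

10352.7481 W


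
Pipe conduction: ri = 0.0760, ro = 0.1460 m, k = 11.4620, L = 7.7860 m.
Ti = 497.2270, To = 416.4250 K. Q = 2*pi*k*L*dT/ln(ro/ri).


dT = 80.8020 K
ln(ro/ri) = 0.6529
Q = 2*pi*11.4620*7.7860*80.8020 / 0.6529 = 69398.1490 W

69398.1490 W


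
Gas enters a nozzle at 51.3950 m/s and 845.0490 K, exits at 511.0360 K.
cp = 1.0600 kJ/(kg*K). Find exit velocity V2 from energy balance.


dT = 334.0130 K
2*cp*1000*dT = 708107.5600
V1^2 = 2641.4460
V2 = sqrt(710749.0060) = 843.0593 m/s

843.0593 m/s


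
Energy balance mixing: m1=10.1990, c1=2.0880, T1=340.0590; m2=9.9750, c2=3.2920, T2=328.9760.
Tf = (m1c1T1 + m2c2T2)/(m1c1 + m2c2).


num = 18044.5457
den = 54.1332
Tf = 333.3360 K

333.3360 K


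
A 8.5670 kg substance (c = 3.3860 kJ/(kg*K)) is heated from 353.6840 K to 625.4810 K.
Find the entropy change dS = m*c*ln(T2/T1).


T2/T1 = 1.7685
ln(T2/T1) = 0.5701
dS = 8.5670 * 3.3860 * 0.5701 = 16.5379 kJ/K

16.5379 kJ/K


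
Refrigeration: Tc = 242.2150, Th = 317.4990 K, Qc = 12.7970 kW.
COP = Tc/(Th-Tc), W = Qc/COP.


COP = 242.2150 / 75.2840 = 3.2174
W = 12.7970 / 3.2174 = 3.9775 kW

COP = 3.2174, W = 3.9775 kW


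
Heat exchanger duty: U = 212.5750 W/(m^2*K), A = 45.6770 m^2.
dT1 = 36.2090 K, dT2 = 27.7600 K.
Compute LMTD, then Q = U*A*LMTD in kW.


LMTD = 31.7976 K
Q = 212.5750 * 45.6770 * 31.7976 = 308748.3199 W = 308.7483 kW

308.7483 kW


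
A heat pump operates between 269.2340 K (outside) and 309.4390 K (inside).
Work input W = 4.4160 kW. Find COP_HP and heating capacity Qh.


COP = 309.4390 / 40.2050 = 7.6965
Qh = 7.6965 * 4.4160 = 33.9879 kW

COP = 7.6965, Qh = 33.9879 kW


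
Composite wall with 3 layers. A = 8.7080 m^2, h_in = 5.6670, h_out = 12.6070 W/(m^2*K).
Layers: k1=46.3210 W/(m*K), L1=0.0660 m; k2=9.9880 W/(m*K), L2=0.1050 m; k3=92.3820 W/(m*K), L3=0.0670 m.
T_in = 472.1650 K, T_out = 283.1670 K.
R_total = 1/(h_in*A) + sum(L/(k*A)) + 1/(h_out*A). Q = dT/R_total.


R_conv_in = 1/(5.6670*8.7080) = 0.0203
R_1 = 0.0660/(46.3210*8.7080) = 0.0002
R_2 = 0.1050/(9.9880*8.7080) = 0.0012
R_3 = 0.0670/(92.3820*8.7080) = 8.3285e-05
R_conv_out = 1/(12.6070*8.7080) = 0.0091
R_total = 0.0308 K/W
Q = 188.9980 / 0.0308 = 6130.8692 W

R_total = 0.0308 K/W, Q = 6130.8692 W


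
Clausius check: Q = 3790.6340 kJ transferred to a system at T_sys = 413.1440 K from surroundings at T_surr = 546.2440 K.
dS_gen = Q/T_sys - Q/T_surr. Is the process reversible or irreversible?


dS_sys = 3790.6340/413.1440 = 9.1751 kJ/K
dS_surr = -3790.6340/546.2440 = -6.9395 kJ/K
dS_gen = 9.1751 - 6.9395 = 2.2356 kJ/K (irreversible)

dS_gen = 2.2356 kJ/K, irreversible


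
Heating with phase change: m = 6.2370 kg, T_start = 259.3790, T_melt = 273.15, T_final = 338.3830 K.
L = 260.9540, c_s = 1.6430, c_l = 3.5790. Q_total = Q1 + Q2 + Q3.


Q1 (sensible, solid) = 6.2370 * 1.6430 * 13.7710 = 141.1168 kJ
Q2 (latent) = 6.2370 * 260.9540 = 1627.5701 kJ
Q3 (sensible, liquid) = 6.2370 * 3.5790 * 65.2330 = 1456.1456 kJ
Q_total = 3224.8325 kJ

3224.8325 kJ


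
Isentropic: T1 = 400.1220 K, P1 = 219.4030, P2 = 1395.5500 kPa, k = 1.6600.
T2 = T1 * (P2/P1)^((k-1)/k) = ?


(k-1)/k = 0.3976
(P2/P1)^exp = 2.0867
T2 = 400.1220 * 2.0867 = 834.9441 K

834.9441 K


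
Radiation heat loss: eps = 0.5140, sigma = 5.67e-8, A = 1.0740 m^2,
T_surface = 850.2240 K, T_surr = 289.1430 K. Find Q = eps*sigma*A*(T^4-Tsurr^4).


T^4 = 5.2256e+11
Tsurr^4 = 6.9896e+09
Q = 0.5140 * 5.67e-8 * 1.0740 * 5.1557e+11 = 16137.4792 W

16137.4792 W


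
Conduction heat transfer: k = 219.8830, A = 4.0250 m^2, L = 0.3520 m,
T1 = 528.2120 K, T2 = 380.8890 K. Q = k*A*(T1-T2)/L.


dT = 147.3230 K
Q = 219.8830 * 4.0250 * 147.3230 / 0.3520 = 370412.3250 W

370412.3250 W


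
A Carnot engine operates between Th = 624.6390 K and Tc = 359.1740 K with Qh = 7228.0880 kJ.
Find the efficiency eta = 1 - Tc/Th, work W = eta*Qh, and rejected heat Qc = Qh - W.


eta = 1 - 359.1740/624.6390 = 0.4250
W = 0.4250 * 7228.0880 = 3071.8613 kJ
Qc = 7228.0880 - 3071.8613 = 4156.2267 kJ

eta = 42.4989%, W = 3071.8613 kJ, Qc = 4156.2267 kJ


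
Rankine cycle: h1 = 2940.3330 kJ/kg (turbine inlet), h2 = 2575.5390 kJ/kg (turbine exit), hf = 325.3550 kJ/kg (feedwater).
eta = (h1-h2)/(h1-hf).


W = 364.7940 kJ/kg
Q_in = 2614.9780 kJ/kg
eta = 0.1395 = 13.9502%

eta = 13.9502%


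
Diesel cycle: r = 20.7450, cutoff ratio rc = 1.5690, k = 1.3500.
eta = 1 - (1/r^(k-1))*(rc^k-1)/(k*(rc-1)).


r^(k-1) = 2.8901
rc^k = 1.8369
eta = 0.6230 = 62.3019%

62.3019%


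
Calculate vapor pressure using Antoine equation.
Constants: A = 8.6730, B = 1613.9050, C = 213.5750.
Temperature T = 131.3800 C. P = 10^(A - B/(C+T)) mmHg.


C+T = 344.9550
B/(C+T) = 4.6786
log10(P) = 8.6730 - 4.6786 = 3.9944
P = 10^3.9944 = 9871.9794 mmHg

9871.9794 mmHg


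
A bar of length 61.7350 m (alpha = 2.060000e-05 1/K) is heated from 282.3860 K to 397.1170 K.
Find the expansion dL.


dT = 114.7310 K
dL = 2.060000e-05 * 61.7350 * 114.7310 = 0.145908 m
L_final = 61.880908 m

dL = 0.145908 m


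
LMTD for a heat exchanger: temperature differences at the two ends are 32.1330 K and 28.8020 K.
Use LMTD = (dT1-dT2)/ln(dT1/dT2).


dT1/dT2 = 1.1157
ln(dT1/dT2) = 0.1094
LMTD = 3.3310 / 0.1094 = 30.4371 K

30.4371 K


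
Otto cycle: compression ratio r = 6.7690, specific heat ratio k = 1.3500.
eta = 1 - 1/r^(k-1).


r^(k-1) = 1.9529
eta = 1 - 1/1.9529 = 0.4879 = 48.7945%

48.7945%


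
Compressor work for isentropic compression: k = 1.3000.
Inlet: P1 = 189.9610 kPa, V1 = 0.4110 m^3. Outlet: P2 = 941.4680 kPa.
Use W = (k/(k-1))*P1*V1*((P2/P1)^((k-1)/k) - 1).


(k-1)/k = 0.2308
(P2/P1)^exp = 1.4468
W = 4.3333 * 189.9610 * 0.4110 * (1.4468 - 1) = 151.1714 kJ

151.1714 kJ


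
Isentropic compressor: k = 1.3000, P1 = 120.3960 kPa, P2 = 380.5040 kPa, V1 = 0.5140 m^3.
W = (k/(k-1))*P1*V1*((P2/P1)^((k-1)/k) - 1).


(k-1)/k = 0.2308
(P2/P1)^exp = 1.3041
W = 4.3333 * 120.3960 * 0.5140 * (1.3041 - 1) = 81.5605 kJ

81.5605 kJ


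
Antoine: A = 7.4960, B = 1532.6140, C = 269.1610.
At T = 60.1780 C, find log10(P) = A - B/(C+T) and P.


C+T = 329.3390
B/(C+T) = 4.6536
log10(P) = 7.4960 - 4.6536 = 2.8424
P = 10^2.8424 = 695.6549 mmHg

695.6549 mmHg


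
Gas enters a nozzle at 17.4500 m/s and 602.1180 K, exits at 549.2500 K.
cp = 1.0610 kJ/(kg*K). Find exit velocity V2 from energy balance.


dT = 52.8680 K
2*cp*1000*dT = 112185.8960
V1^2 = 304.5025
V2 = sqrt(112490.3985) = 335.3959 m/s

335.3959 m/s


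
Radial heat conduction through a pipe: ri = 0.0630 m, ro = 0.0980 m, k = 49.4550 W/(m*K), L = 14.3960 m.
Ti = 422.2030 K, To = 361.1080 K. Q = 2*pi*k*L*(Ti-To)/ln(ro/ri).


dT = 61.0950 K
ln(ro/ri) = 0.4418
Q = 2*pi*49.4550*14.3960*61.0950 / 0.4418 = 618556.9280 W

618556.9280 W


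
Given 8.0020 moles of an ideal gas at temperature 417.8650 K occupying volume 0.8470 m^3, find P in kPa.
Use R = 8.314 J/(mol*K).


P = nRT/V = 8.0020 * 8.314 * 417.8650 / 0.8470
= 27799.9851 / 0.8470 = 32821.7062 Pa = 32.8217 kPa

32.8217 kPa


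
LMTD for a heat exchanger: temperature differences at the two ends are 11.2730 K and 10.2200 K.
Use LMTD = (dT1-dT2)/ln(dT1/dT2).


dT1/dT2 = 1.1030
ln(dT1/dT2) = 0.0981
LMTD = 1.0530 / 0.0981 = 10.7379 K

10.7379 K


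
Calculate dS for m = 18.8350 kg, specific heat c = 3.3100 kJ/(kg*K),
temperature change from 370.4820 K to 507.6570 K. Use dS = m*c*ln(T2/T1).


T2/T1 = 1.3703
ln(T2/T1) = 0.3150
dS = 18.8350 * 3.3100 * 0.3150 = 19.6384 kJ/K

19.6384 kJ/K


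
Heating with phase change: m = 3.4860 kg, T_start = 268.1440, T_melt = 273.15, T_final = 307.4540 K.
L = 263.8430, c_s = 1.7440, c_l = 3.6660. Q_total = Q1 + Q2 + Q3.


Q1 (sensible, solid) = 3.4860 * 1.7440 * 5.0060 = 30.4344 kJ
Q2 (latent) = 3.4860 * 263.8430 = 919.7567 kJ
Q3 (sensible, liquid) = 3.4860 * 3.6660 * 34.3040 = 438.3940 kJ
Q_total = 1388.5851 kJ

1388.5851 kJ


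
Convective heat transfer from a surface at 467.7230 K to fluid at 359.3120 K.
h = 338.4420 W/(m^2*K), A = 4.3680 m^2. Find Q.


dT = 108.4110 K
Q = 338.4420 * 4.3680 * 108.4110 = 160265.5702 W

160265.5702 W


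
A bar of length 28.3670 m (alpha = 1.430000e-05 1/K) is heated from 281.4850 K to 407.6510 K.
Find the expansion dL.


dT = 126.1660 K
dL = 1.430000e-05 * 28.3670 * 126.1660 = 0.051179 m
L_final = 28.418179 m

dL = 0.051179 m


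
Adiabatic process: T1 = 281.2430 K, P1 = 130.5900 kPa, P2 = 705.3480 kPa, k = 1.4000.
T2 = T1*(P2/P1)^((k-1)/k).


(k-1)/k = 0.2857
(P2/P1)^exp = 1.6191
T2 = 281.2430 * 1.6191 = 455.3712 K

455.3712 K


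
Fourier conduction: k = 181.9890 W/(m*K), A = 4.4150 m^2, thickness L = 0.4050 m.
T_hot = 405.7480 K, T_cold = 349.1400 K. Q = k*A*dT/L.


dT = 56.6080 K
Q = 181.9890 * 4.4150 * 56.6080 / 0.4050 = 112304.8817 W

112304.8817 W


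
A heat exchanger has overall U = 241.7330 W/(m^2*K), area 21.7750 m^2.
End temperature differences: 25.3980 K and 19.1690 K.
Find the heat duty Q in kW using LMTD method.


LMTD = 22.1376 K
Q = 241.7330 * 21.7750 * 22.1376 = 116526.6667 W = 116.5267 kW

116.5267 kW


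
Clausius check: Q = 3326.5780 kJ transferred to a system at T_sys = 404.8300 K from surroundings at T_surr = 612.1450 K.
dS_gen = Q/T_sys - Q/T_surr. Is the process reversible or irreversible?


dS_sys = 3326.5780/404.8300 = 8.2172 kJ/K
dS_surr = -3326.5780/612.1450 = -5.4343 kJ/K
dS_gen = 8.2172 - 5.4343 = 2.7829 kJ/K (irreversible)

dS_gen = 2.7829 kJ/K, irreversible


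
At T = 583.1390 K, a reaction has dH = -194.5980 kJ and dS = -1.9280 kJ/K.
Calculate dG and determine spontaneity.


T*dS = 583.1390 * -1.9280 = -1124.2920 kJ
dG = -194.5980 + 1124.2920 = 929.6940 kJ (non-spontaneous)

dG = 929.6940 kJ, non-spontaneous


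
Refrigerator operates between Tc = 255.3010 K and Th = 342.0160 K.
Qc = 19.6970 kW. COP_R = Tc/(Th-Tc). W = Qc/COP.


COP = 255.3010 / 86.7150 = 2.9441
W = 19.6970 / 2.9441 = 6.6902 kW

COP = 2.9441, W = 6.6902 kW


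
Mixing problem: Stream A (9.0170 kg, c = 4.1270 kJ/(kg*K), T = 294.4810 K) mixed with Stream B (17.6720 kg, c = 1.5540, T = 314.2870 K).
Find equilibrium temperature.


num = 19589.6084
den = 64.6754
Tf = 302.8910 K

302.8910 K


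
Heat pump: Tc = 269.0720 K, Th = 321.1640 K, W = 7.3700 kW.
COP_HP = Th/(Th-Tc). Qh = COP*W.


COP = 321.1640 / 52.0920 = 6.1653
Qh = 6.1653 * 7.3700 = 45.4384 kW

COP = 6.1653, Qh = 45.4384 kW


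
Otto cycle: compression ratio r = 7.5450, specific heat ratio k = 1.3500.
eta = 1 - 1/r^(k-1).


r^(k-1) = 2.0285
eta = 1 - 1/2.0285 = 0.5070 = 50.7031%

50.7031%


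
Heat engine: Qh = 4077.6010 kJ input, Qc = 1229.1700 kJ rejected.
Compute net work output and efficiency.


W = 4077.6010 - 1229.1700 = 2848.4310 kJ
eta = 2848.4310 / 4077.6010 = 0.6986 = 69.8556%

W = 2848.4310 kJ, eta = 69.8556%


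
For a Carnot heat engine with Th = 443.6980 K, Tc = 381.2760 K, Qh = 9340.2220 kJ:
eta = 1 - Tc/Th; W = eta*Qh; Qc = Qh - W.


eta = 1 - 381.2760/443.6980 = 0.1407
W = 0.1407 * 9340.2220 = 1314.0364 kJ
Qc = 9340.2220 - 1314.0364 = 8026.1856 kJ

eta = 14.0686%, W = 1314.0364 kJ, Qc = 8026.1856 kJ


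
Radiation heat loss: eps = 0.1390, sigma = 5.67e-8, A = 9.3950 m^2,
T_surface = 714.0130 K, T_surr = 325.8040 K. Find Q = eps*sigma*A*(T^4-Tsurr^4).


T^4 = 2.5991e+11
Tsurr^4 = 1.1267e+10
Q = 0.1390 * 5.67e-8 * 9.3950 * 2.4864e+11 = 18410.7571 W

18410.7571 W


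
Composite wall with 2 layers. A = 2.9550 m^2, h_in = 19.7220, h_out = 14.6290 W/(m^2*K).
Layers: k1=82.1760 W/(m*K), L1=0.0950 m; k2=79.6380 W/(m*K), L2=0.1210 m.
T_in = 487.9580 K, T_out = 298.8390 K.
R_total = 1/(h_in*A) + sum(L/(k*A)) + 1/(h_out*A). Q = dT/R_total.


R_conv_in = 1/(19.7220*2.9550) = 0.0172
R_1 = 0.0950/(82.1760*2.9550) = 0.0004
R_2 = 0.1210/(79.6380*2.9550) = 0.0005
R_conv_out = 1/(14.6290*2.9550) = 0.0231
R_total = 0.0412 K/W
Q = 189.1190 / 0.0412 = 4590.5837 W

R_total = 0.0412 K/W, Q = 4590.5837 W


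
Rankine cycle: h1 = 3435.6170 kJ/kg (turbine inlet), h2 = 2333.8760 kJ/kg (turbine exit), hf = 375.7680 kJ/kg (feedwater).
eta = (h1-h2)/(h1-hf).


W = 1101.7410 kJ/kg
Q_in = 3059.8490 kJ/kg
eta = 0.3601 = 36.0064%

eta = 36.0064%


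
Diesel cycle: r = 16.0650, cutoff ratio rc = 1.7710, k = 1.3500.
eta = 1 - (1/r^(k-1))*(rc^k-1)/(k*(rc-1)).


r^(k-1) = 2.6428
rc^k = 2.1632
eta = 0.5771 = 57.7132%

57.7132%


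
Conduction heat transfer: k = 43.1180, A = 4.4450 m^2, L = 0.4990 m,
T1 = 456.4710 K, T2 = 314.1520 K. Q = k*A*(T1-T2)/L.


dT = 142.3190 K
Q = 43.1180 * 4.4450 * 142.3190 / 0.4990 = 54662.9054 W

54662.9054 W


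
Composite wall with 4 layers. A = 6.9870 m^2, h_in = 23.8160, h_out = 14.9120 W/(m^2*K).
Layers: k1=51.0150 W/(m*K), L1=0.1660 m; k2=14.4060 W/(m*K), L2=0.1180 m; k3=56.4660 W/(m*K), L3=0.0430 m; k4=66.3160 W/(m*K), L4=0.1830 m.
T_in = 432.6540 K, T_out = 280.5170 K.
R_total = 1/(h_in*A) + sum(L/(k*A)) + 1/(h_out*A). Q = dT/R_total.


R_conv_in = 1/(23.8160*6.9870) = 0.0060
R_1 = 0.1660/(51.0150*6.9870) = 0.0005
R_2 = 0.1180/(14.4060*6.9870) = 0.0012
R_3 = 0.0430/(56.4660*6.9870) = 0.0001
R_4 = 0.1830/(66.3160*6.9870) = 0.0004
R_conv_out = 1/(14.9120*6.9870) = 0.0096
R_total = 0.0177 K/W
Q = 152.1370 / 0.0177 = 8571.4147 W

R_total = 0.0177 K/W, Q = 8571.4147 W


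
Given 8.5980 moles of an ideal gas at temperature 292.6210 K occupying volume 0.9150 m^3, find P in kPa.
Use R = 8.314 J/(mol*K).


P = nRT/V = 8.5980 * 8.314 * 292.6210 / 0.9150
= 20917.6528 / 0.9150 = 22860.8228 Pa = 22.8608 kPa

22.8608 kPa


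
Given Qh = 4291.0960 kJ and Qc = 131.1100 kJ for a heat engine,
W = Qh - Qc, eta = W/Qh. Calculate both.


W = 4291.0960 - 131.1100 = 4159.9860 kJ
eta = 4159.9860 / 4291.0960 = 0.9694 = 96.9446%

W = 4159.9860 kJ, eta = 96.9446%


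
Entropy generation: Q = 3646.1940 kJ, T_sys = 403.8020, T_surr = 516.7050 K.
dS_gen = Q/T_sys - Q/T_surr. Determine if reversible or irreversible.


dS_sys = 3646.1940/403.8020 = 9.0297 kJ/K
dS_surr = -3646.1940/516.7050 = -7.0566 kJ/K
dS_gen = 9.0297 - 7.0566 = 1.9730 kJ/K (irreversible)

dS_gen = 1.9730 kJ/K, irreversible


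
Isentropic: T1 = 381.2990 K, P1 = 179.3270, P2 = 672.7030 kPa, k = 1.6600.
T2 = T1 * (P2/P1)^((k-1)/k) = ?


(k-1)/k = 0.3976
(P2/P1)^exp = 1.6916
T2 = 381.2990 * 1.6916 = 644.9903 K

644.9903 K


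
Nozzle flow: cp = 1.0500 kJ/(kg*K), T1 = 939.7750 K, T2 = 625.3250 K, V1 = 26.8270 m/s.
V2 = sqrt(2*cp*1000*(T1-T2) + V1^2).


dT = 314.4500 K
2*cp*1000*dT = 660345.0000
V1^2 = 719.6879
V2 = sqrt(661064.6879) = 813.0588 m/s

813.0588 m/s


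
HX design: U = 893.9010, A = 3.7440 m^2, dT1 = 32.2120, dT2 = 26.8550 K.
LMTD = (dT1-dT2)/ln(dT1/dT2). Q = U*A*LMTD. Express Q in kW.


LMTD = 29.4523 K
Q = 893.9010 * 3.7440 * 29.4523 = 98570.0954 W = 98.5701 kW

98.5701 kW


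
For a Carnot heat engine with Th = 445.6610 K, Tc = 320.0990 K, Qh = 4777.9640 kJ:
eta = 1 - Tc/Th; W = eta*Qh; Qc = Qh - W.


eta = 1 - 320.0990/445.6610 = 0.2817
W = 0.2817 * 4777.9640 = 1346.1593 kJ
Qc = 4777.9640 - 1346.1593 = 3431.8047 kJ

eta = 28.1743%, W = 1346.1593 kJ, Qc = 3431.8047 kJ


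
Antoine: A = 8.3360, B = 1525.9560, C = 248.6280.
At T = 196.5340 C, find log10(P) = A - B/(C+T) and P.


C+T = 445.1620
B/(C+T) = 3.4279
log10(P) = 8.3360 - 3.4279 = 4.9081
P = 10^4.9081 = 80934.4260 mmHg

80934.4260 mmHg


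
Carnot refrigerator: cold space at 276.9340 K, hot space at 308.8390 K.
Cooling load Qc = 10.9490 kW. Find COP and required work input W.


COP = 276.9340 / 31.9050 = 8.6800
W = 10.9490 / 8.6800 = 1.2614 kW

COP = 8.6800, W = 1.2614 kW


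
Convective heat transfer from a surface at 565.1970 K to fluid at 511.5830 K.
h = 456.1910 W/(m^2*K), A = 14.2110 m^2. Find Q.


dT = 53.6140 K
Q = 456.1910 * 14.2110 * 53.6140 = 347575.8252 W

347575.8252 W


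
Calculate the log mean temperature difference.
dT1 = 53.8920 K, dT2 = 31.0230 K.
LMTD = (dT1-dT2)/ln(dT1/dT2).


dT1/dT2 = 1.7372
ln(dT1/dT2) = 0.5523
LMTD = 22.8690 / 0.5523 = 41.4104 K

41.4104 K


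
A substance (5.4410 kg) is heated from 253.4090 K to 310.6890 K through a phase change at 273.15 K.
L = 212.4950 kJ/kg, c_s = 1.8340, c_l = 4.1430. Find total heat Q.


Q1 (sensible, solid) = 5.4410 * 1.8340 * 19.7410 = 196.9914 kJ
Q2 (latent) = 5.4410 * 212.4950 = 1156.1853 kJ
Q3 (sensible, liquid) = 5.4410 * 4.1430 * 37.5390 = 846.2065 kJ
Q_total = 2199.3832 kJ

2199.3832 kJ


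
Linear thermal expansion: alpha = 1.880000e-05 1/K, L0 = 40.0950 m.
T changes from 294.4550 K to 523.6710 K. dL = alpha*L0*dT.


dT = 229.2160 K
dL = 1.880000e-05 * 40.0950 * 229.2160 = 0.172780 m
L_final = 40.267780 m

dL = 0.172780 m


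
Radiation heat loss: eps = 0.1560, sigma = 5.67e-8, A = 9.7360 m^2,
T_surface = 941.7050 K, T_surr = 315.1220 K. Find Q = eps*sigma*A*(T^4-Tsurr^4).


T^4 = 7.8643e+11
Tsurr^4 = 9.8609e+09
Q = 0.1560 * 5.67e-8 * 9.7360 * 7.7657e+11 = 66875.6129 W

66875.6129 W


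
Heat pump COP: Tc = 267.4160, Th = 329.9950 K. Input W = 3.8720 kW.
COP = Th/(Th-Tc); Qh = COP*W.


COP = 329.9950 / 62.5790 = 5.2733
Qh = 5.2733 * 3.8720 = 20.4180 kW

COP = 5.2733, Qh = 20.4180 kW


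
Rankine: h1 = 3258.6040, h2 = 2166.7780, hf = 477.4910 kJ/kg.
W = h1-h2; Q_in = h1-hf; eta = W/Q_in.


W = 1091.8260 kJ/kg
Q_in = 2781.1130 kJ/kg
eta = 0.3926 = 39.2586%

eta = 39.2586%


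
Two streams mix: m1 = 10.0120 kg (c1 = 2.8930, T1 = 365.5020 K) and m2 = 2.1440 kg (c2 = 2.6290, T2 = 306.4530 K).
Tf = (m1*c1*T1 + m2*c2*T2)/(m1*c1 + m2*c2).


num = 12314.0073
den = 34.6013
Tf = 355.8829 K

355.8829 K


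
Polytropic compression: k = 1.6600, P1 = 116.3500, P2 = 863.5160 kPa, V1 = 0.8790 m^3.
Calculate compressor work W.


(k-1)/k = 0.3976
(P2/P1)^exp = 2.2187
W = 2.5152 * 116.3500 * 0.8790 * (2.2187 - 1) = 313.4917 kJ

313.4917 kJ


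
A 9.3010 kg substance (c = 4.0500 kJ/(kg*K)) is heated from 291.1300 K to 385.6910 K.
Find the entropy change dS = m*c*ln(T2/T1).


T2/T1 = 1.3248
ln(T2/T1) = 0.2813
dS = 9.3010 * 4.0500 * 0.2813 = 10.5950 kJ/K

10.5950 kJ/K


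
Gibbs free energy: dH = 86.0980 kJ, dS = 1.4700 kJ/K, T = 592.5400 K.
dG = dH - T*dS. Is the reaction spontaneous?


T*dS = 592.5400 * 1.4700 = 871.0338 kJ
dG = 86.0980 - 871.0338 = -784.9358 kJ (spontaneous)

dG = -784.9358 kJ, spontaneous


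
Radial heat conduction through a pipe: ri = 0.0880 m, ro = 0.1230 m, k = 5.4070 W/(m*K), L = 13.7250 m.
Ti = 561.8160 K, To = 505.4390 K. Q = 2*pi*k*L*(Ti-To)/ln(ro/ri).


dT = 56.3770 K
ln(ro/ri) = 0.3348
Q = 2*pi*5.4070*13.7250*56.3770 / 0.3348 = 78506.1065 W

78506.1065 W


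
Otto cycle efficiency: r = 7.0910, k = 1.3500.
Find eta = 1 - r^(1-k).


r^(k-1) = 1.9849
eta = 1 - 1/1.9849 = 0.4962 = 49.6207%

49.6207%


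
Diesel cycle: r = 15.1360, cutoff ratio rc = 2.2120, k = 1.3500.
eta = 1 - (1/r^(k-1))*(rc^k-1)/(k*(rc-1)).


r^(k-1) = 2.5882
rc^k = 2.9205
eta = 0.5465 = 54.6499%

54.6499%


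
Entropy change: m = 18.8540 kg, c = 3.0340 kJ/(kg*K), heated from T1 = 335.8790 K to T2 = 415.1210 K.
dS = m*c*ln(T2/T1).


T2/T1 = 1.2359
ln(T2/T1) = 0.2118
dS = 18.8540 * 3.0340 * 0.2118 = 12.1167 kJ/K

12.1167 kJ/K


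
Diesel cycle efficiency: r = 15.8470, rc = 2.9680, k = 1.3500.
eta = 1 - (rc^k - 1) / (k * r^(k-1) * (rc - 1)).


r^(k-1) = 2.6302
rc^k = 4.3434
eta = 0.5215 = 52.1542%

52.1542%


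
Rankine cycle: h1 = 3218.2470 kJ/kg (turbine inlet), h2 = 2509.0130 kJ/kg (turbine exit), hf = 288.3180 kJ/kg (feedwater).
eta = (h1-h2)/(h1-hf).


W = 709.2340 kJ/kg
Q_in = 2929.9290 kJ/kg
eta = 0.2421 = 24.2065%

eta = 24.2065%


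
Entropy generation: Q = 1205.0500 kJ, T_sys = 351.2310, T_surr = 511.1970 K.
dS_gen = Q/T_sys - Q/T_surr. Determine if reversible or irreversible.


dS_sys = 1205.0500/351.2310 = 3.4309 kJ/K
dS_surr = -1205.0500/511.1970 = -2.3573 kJ/K
dS_gen = 3.4309 - 2.3573 = 1.0736 kJ/K (irreversible)

dS_gen = 1.0736 kJ/K, irreversible


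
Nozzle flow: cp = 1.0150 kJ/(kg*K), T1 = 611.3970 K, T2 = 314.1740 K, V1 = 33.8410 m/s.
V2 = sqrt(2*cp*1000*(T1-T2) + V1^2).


dT = 297.2230 K
2*cp*1000*dT = 603362.6900
V1^2 = 1145.2133
V2 = sqrt(604507.9033) = 777.5011 m/s

777.5011 m/s


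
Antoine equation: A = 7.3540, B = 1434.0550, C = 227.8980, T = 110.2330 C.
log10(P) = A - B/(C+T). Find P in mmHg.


C+T = 338.1310
B/(C+T) = 4.2411
log10(P) = 7.3540 - 4.2411 = 3.1129
P = 10^3.1129 = 1296.8134 mmHg

1296.8134 mmHg


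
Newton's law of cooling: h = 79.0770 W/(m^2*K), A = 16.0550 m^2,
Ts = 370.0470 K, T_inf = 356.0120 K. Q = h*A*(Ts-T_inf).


dT = 14.0350 K
Q = 79.0770 * 16.0550 * 14.0350 = 17818.5726 W

17818.5726 W


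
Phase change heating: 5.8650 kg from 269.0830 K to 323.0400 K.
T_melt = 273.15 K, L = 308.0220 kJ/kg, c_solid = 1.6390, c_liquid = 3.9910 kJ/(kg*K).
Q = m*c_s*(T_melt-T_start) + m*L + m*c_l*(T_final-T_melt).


Q1 (sensible, solid) = 5.8650 * 1.6390 * 4.0670 = 39.0950 kJ
Q2 (latent) = 5.8650 * 308.0220 = 1806.5490 kJ
Q3 (sensible, liquid) = 5.8650 * 3.9910 * 49.8900 = 1167.7860 kJ
Q_total = 3013.4300 kJ

3013.4300 kJ


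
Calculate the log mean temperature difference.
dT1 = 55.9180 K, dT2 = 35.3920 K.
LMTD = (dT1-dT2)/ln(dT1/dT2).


dT1/dT2 = 1.5800
ln(dT1/dT2) = 0.4574
LMTD = 20.5260 / 0.4574 = 44.8753 K

44.8753 K


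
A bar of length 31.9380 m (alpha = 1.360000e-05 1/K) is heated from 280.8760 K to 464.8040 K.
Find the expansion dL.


dT = 183.9280 K
dL = 1.360000e-05 * 31.9380 * 183.9280 = 0.079890 m
L_final = 32.017890 m

dL = 0.079890 m


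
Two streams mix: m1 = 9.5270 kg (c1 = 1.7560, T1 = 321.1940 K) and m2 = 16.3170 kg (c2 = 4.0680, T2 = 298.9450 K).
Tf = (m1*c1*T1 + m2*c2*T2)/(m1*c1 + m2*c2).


num = 25216.6252
den = 83.1070
Tf = 303.4237 K

303.4237 K


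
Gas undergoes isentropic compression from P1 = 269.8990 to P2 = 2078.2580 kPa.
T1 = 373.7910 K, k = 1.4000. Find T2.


(k-1)/k = 0.2857
(P2/P1)^exp = 1.7918
T2 = 373.7910 * 1.7918 = 669.7520 K

669.7520 K


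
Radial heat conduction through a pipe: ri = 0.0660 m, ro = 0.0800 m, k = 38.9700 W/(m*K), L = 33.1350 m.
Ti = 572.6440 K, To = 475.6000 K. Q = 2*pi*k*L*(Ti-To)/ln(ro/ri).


dT = 97.0440 K
ln(ro/ri) = 0.1924
Q = 2*pi*38.9700*33.1350*97.0440 / 0.1924 = 4092835.7891 W

4092835.7891 W


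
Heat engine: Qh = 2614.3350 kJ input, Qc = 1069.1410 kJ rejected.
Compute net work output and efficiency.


W = 2614.3350 - 1069.1410 = 1545.1940 kJ
eta = 1545.1940 / 2614.3350 = 0.5910 = 59.1047%

W = 1545.1940 kJ, eta = 59.1047%


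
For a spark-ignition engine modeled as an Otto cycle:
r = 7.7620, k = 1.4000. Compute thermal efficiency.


r^(k-1) = 2.2698
eta = 1 - 1/2.2698 = 0.5594 = 55.9434%

55.9434%


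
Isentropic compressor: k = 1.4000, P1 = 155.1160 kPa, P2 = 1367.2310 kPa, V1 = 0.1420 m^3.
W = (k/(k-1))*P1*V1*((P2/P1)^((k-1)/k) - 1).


(k-1)/k = 0.2857
(P2/P1)^exp = 1.8623
W = 3.5000 * 155.1160 * 0.1420 * (1.8623 - 1) = 66.4781 kJ

66.4781 kJ


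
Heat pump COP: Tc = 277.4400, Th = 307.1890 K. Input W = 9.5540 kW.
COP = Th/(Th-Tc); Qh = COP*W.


COP = 307.1890 / 29.7490 = 10.3260
Qh = 10.3260 * 9.5540 = 98.6549 kW

COP = 10.3260, Qh = 98.6549 kW


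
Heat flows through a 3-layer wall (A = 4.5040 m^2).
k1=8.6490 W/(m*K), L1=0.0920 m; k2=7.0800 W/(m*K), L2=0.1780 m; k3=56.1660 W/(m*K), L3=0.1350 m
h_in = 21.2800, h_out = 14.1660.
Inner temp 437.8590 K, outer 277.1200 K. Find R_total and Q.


R_conv_in = 1/(21.2800*4.5040) = 0.0104
R_1 = 0.0920/(8.6490*4.5040) = 0.0024
R_2 = 0.1780/(7.0800*4.5040) = 0.0056
R_3 = 0.1350/(56.1660*4.5040) = 0.0005
R_conv_out = 1/(14.1660*4.5040) = 0.0157
R_total = 0.0346 K/W
Q = 160.7390 / 0.0346 = 4647.7970 W

R_total = 0.0346 K/W, Q = 4647.7970 W


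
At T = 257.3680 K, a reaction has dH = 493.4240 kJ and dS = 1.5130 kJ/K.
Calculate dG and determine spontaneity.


T*dS = 257.3680 * 1.5130 = 389.3978 kJ
dG = 493.4240 - 389.3978 = 104.0262 kJ (non-spontaneous)

dG = 104.0262 kJ, non-spontaneous


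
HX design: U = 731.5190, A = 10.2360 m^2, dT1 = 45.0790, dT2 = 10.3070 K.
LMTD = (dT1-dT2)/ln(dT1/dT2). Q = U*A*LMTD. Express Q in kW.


LMTD = 23.5648 K
Q = 731.5190 * 10.2360 * 23.5648 = 176448.8795 W = 176.4489 kW

176.4489 kW


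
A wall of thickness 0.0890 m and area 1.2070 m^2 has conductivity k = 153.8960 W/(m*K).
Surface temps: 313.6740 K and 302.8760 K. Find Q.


dT = 10.7980 K
Q = 153.8960 * 1.2070 * 10.7980 / 0.0890 = 22536.5752 W

22536.5752 W


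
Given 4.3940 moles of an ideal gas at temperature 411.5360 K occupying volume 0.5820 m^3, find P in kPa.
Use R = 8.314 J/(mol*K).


P = nRT/V = 4.3940 * 8.314 * 411.5360 / 0.5820
= 15034.1163 / 0.5820 = 25831.8149 Pa = 25.8318 kPa

25.8318 kPa


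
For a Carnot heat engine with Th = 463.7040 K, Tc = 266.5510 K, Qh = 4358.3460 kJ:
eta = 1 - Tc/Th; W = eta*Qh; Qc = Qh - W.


eta = 1 - 266.5510/463.7040 = 0.4252
W = 0.4252 * 4358.3460 = 1853.0377 kJ
Qc = 4358.3460 - 1853.0377 = 2505.3083 kJ

eta = 42.5170%, W = 1853.0377 kJ, Qc = 2505.3083 kJ


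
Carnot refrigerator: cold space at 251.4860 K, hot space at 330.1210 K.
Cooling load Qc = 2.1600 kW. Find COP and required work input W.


COP = 251.4860 / 78.6350 = 3.1981
W = 2.1600 / 3.1981 = 0.6754 kW

COP = 3.1981, W = 0.6754 kW


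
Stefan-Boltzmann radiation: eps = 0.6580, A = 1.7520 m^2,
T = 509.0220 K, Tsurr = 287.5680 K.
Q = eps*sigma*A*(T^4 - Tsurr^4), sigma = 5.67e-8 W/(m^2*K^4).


T^4 = 6.7135e+10
Tsurr^4 = 6.8385e+09
Q = 0.6580 * 5.67e-8 * 1.7520 * 6.0296e+10 = 3941.2311 W

3941.2311 W


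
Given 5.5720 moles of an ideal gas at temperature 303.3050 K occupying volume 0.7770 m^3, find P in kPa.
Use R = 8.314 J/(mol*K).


P = nRT/V = 5.5720 * 8.314 * 303.3050 / 0.7770
= 14050.7885 / 0.7770 = 18083.3829 Pa = 18.0834 kPa

18.0834 kPa


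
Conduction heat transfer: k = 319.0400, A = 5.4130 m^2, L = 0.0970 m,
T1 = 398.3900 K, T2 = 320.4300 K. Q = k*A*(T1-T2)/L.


dT = 77.9600 K
Q = 319.0400 * 5.4130 * 77.9600 / 0.0970 = 1387980.1651 W

1387980.1651 W


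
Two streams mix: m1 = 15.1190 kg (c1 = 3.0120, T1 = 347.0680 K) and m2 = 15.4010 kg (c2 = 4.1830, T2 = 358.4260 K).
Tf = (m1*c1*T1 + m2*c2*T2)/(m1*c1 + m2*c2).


num = 38895.5882
den = 109.9608
Tf = 353.7223 K

353.7223 K


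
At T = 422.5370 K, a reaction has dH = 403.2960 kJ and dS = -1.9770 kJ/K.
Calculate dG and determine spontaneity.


T*dS = 422.5370 * -1.9770 = -835.3556 kJ
dG = 403.2960 + 835.3556 = 1238.6516 kJ (non-spontaneous)

dG = 1238.6516 kJ, non-spontaneous


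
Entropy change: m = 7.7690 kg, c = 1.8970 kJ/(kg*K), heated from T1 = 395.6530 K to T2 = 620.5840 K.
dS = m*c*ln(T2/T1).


T2/T1 = 1.5685
ln(T2/T1) = 0.4501
dS = 7.7690 * 1.8970 * 0.4501 = 6.6338 kJ/K

6.6338 kJ/K


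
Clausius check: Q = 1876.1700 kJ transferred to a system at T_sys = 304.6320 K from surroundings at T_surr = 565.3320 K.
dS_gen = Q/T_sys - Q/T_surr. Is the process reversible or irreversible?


dS_sys = 1876.1700/304.6320 = 6.1588 kJ/K
dS_surr = -1876.1700/565.3320 = -3.3187 kJ/K
dS_gen = 6.1588 - 3.3187 = 2.8401 kJ/K (irreversible)

dS_gen = 2.8401 kJ/K, irreversible


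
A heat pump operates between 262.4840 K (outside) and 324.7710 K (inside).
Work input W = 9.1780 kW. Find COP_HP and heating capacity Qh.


COP = 324.7710 / 62.2870 = 5.2141
Qh = 5.2141 * 9.1780 = 47.8551 kW

COP = 5.2141, Qh = 47.8551 kW


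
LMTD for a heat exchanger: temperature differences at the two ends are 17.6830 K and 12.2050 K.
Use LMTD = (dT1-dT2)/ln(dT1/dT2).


dT1/dT2 = 1.4488
ln(dT1/dT2) = 0.3708
LMTD = 5.4780 / 0.3708 = 14.7751 K

14.7751 K


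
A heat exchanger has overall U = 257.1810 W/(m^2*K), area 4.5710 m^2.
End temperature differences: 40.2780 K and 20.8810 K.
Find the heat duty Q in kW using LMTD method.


LMTD = 29.5251 K
Q = 257.1810 * 4.5710 * 29.5251 = 34708.9865 W = 34.7090 kW

34.7090 kW


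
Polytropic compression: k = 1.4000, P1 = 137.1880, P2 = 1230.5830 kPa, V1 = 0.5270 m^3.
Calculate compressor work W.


(k-1)/k = 0.2857
(P2/P1)^exp = 1.8717
W = 3.5000 * 137.1880 * 0.5270 * (1.8717 - 1) = 220.5678 kJ

220.5678 kJ


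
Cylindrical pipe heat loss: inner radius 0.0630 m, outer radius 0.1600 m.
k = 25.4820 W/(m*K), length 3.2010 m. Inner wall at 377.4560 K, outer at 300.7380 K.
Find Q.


dT = 76.7180 K
ln(ro/ri) = 0.9320
Q = 2*pi*25.4820*3.2010*76.7180 / 0.9320 = 42185.4027 W

42185.4027 W


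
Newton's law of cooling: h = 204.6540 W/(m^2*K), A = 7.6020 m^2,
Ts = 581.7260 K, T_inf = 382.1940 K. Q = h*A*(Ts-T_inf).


dT = 199.5320 K
Q = 204.6540 * 7.6020 * 199.5320 = 310427.8367 W

310427.8367 W


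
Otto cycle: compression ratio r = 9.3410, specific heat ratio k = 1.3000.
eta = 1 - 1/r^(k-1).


r^(k-1) = 1.9549
eta = 1 - 1/1.9549 = 0.4885 = 48.8457%

48.8457%


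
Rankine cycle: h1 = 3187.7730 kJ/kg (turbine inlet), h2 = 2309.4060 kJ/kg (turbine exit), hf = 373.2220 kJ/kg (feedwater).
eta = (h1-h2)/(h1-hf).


W = 878.3670 kJ/kg
Q_in = 2814.5510 kJ/kg
eta = 0.3121 = 31.2081%

eta = 31.2081%


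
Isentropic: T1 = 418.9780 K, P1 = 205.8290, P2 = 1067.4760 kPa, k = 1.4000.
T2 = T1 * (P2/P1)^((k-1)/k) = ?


(k-1)/k = 0.2857
(P2/P1)^exp = 1.6005
T2 = 418.9780 * 1.6005 = 670.5552 K

670.5552 K


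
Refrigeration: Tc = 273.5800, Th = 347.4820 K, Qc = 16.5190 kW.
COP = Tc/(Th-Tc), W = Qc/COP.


COP = 273.5800 / 73.9020 = 3.7019
W = 16.5190 / 3.7019 = 4.4623 kW

COP = 3.7019, W = 4.4623 kW


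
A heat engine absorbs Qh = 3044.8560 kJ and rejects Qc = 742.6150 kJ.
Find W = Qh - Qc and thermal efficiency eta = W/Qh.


W = 3044.8560 - 742.6150 = 2302.2410 kJ
eta = 2302.2410 / 3044.8560 = 0.7561 = 75.6108%

W = 2302.2410 kJ, eta = 75.6108%


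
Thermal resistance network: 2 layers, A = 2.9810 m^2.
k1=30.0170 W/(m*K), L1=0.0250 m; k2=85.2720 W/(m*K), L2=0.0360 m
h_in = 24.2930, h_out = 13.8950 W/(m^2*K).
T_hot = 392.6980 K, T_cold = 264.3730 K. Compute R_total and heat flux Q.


R_conv_in = 1/(24.2930*2.9810) = 0.0138
R_1 = 0.0250/(30.0170*2.9810) = 0.0003
R_2 = 0.0360/(85.2720*2.9810) = 0.0001
R_conv_out = 1/(13.8950*2.9810) = 0.0241
R_total = 0.0384 K/W
Q = 128.3250 / 0.0384 = 3344.2189 W

R_total = 0.0384 K/W, Q = 3344.2189 W


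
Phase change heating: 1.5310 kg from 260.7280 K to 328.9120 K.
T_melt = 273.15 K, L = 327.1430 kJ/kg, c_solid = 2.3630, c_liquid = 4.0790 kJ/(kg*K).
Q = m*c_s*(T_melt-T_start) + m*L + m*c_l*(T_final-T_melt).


Q1 (sensible, solid) = 1.5310 * 2.3630 * 12.4220 = 44.9397 kJ
Q2 (latent) = 1.5310 * 327.1430 = 500.8559 kJ
Q3 (sensible, liquid) = 1.5310 * 4.0790 * 55.7620 = 348.2308 kJ
Q_total = 894.0265 kJ

894.0265 kJ


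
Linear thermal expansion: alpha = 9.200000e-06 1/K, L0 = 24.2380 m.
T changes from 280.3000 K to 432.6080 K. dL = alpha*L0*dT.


dT = 152.3080 K
dL = 9.200000e-06 * 24.2380 * 152.3080 = 0.033963 m
L_final = 24.271963 m

dL = 0.033963 m


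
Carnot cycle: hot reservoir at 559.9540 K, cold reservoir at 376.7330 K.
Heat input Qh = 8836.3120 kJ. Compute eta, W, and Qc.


eta = 1 - 376.7330/559.9540 = 0.3272
W = 0.3272 * 8836.3120 = 2891.3052 kJ
Qc = 8836.3120 - 2891.3052 = 5945.0068 kJ

eta = 32.7207%, W = 2891.3052 kJ, Qc = 5945.0068 kJ


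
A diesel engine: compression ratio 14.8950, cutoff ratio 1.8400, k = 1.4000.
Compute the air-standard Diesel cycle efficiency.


r^(k-1) = 2.9459
rc^k = 2.3483
eta = 0.6108 = 61.0822%

61.0822%


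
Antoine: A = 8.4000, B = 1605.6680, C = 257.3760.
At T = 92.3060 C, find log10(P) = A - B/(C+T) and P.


C+T = 349.6820
B/(C+T) = 4.5918
log10(P) = 8.4000 - 4.5918 = 3.8082
P = 10^3.8082 = 6429.9141 mmHg

6429.9141 mmHg


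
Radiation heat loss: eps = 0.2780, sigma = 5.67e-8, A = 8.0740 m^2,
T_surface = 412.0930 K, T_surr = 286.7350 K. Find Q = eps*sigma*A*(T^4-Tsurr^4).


T^4 = 2.8839e+10
Tsurr^4 = 6.7596e+09
Q = 0.2780 * 5.67e-8 * 8.0740 * 2.2079e+10 = 2809.9869 W

2809.9869 W


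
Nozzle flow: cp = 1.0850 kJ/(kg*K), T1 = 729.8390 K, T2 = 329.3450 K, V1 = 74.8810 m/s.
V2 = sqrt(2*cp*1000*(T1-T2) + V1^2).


dT = 400.4940 K
2*cp*1000*dT = 869071.9800
V1^2 = 5607.1642
V2 = sqrt(874679.1442) = 935.2428 m/s

935.2428 m/s


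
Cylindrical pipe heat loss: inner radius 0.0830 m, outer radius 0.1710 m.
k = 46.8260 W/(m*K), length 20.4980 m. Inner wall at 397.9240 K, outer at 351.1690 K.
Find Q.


dT = 46.7550 K
ln(ro/ri) = 0.7228
Q = 2*pi*46.8260*20.4980*46.7550 / 0.7228 = 390098.7394 W

390098.7394 W


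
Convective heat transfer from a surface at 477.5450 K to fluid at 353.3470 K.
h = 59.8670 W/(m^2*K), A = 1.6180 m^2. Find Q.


dT = 124.1980 K
Q = 59.8670 * 1.6180 * 124.1980 = 12030.4152 W

12030.4152 W


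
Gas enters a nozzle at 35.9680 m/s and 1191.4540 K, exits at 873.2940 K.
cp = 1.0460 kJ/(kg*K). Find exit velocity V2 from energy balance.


dT = 318.1600 K
2*cp*1000*dT = 665590.7200
V1^2 = 1293.6970
V2 = sqrt(666884.4170) = 816.6299 m/s

816.6299 m/s


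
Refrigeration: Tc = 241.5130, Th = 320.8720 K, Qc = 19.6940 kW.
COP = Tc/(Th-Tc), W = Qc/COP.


COP = 241.5130 / 79.3590 = 3.0433
W = 19.6940 / 3.0433 = 6.4713 kW

COP = 3.0433, W = 6.4713 kW


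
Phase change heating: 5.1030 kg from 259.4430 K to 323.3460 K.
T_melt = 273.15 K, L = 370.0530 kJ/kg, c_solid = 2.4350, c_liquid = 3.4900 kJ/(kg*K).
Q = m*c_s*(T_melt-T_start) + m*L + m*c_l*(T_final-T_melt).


Q1 (sensible, solid) = 5.1030 * 2.4350 * 13.7070 = 170.3205 kJ
Q2 (latent) = 5.1030 * 370.0530 = 1888.3805 kJ
Q3 (sensible, liquid) = 5.1030 * 3.4900 * 50.1960 = 893.9642 kJ
Q_total = 2952.6651 kJ

2952.6651 kJ


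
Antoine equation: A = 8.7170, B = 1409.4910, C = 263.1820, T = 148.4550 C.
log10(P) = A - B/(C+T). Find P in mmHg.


C+T = 411.6370
B/(C+T) = 3.4241
log10(P) = 8.7170 - 3.4241 = 5.2929
P = 10^5.2929 = 196285.6113 mmHg

196285.6113 mmHg


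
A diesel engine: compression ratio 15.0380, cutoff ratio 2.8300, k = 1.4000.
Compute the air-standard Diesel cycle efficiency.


r^(k-1) = 2.9572
rc^k = 4.2904
eta = 0.5657 = 56.5692%

56.5692%


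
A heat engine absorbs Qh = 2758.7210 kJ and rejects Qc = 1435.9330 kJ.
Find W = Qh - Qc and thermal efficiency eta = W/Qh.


W = 2758.7210 - 1435.9330 = 1322.7880 kJ
eta = 1322.7880 / 2758.7210 = 0.4795 = 47.9493%

W = 1322.7880 kJ, eta = 47.9493%


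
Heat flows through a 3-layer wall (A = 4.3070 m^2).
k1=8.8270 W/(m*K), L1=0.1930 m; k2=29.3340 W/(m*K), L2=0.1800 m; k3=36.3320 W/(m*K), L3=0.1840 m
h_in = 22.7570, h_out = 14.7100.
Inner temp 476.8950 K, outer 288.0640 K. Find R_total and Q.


R_conv_in = 1/(22.7570*4.3070) = 0.0102
R_1 = 0.1930/(8.8270*4.3070) = 0.0051
R_2 = 0.1800/(29.3340*4.3070) = 0.0014
R_3 = 0.1840/(36.3320*4.3070) = 0.0012
R_conv_out = 1/(14.7100*4.3070) = 0.0158
R_total = 0.0337 K/W
Q = 188.8310 / 0.0337 = 5609.3631 W

R_total = 0.0337 K/W, Q = 5609.3631 W


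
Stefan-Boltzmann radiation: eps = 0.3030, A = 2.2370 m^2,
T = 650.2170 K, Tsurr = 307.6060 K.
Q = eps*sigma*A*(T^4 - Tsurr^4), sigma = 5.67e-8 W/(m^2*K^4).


T^4 = 1.7874e+11
Tsurr^4 = 8.9532e+09
Q = 0.3030 * 5.67e-8 * 2.2370 * 1.6979e+11 = 6525.4081 W

6525.4081 W


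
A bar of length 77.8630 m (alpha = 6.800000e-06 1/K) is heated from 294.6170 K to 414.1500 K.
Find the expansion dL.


dT = 119.5330 K
dL = 6.800000e-06 * 77.8630 * 119.5330 = 0.063289 m
L_final = 77.926289 m

dL = 0.063289 m


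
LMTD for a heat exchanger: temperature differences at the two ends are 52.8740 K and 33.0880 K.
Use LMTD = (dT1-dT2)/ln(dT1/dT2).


dT1/dT2 = 1.5980
ln(dT1/dT2) = 0.4687
LMTD = 19.7860 / 0.4687 = 42.2109 K

42.2109 K


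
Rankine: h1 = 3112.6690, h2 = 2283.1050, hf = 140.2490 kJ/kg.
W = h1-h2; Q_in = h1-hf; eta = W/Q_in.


W = 829.5640 kJ/kg
Q_in = 2972.4200 kJ/kg
eta = 0.2791 = 27.9087%

eta = 27.9087%


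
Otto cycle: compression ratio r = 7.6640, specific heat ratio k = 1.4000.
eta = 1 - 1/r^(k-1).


r^(k-1) = 2.2583
eta = 1 - 1/2.2583 = 0.5572 = 55.7190%

55.7190%


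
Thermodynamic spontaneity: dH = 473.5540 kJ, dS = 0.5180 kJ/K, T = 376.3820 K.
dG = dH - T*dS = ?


T*dS = 376.3820 * 0.5180 = 194.9659 kJ
dG = 473.5540 - 194.9659 = 278.5881 kJ (non-spontaneous)

dG = 278.5881 kJ, non-spontaneous


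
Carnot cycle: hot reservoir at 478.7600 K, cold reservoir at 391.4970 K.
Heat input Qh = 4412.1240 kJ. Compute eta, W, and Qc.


eta = 1 - 391.4970/478.7600 = 0.1823
W = 0.1823 * 4412.1240 = 804.1924 kJ
Qc = 4412.1240 - 804.1924 = 3607.9316 kJ

eta = 18.2269%, W = 804.1924 kJ, Qc = 3607.9316 kJ


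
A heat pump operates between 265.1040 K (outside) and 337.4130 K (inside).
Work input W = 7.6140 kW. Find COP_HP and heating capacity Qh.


COP = 337.4130 / 72.3090 = 4.6663
Qh = 4.6663 * 7.6140 = 35.5289 kW

COP = 4.6663, Qh = 35.5289 kW


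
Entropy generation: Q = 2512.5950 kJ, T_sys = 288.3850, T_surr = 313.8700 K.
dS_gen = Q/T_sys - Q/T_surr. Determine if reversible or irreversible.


dS_sys = 2512.5950/288.3850 = 8.7126 kJ/K
dS_surr = -2512.5950/313.8700 = -8.0052 kJ/K
dS_gen = 8.7126 - 8.0052 = 0.7074 kJ/K (irreversible)

dS_gen = 0.7074 kJ/K, irreversible
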